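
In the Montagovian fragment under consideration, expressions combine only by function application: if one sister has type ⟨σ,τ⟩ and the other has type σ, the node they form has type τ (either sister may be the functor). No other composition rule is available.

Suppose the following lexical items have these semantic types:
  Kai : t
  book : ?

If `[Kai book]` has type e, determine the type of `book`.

⟨t,e⟩

[Kai book] is required to be e. Kai : t cannot yield e as functor, so book : ⟨t,e⟩.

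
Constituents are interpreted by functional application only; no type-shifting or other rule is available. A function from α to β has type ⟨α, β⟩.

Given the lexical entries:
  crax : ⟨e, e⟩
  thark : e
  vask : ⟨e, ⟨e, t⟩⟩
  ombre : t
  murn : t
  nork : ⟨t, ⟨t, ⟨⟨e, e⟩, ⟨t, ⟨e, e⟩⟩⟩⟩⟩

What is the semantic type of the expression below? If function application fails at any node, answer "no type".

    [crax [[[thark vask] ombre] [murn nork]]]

[thark vask]: ⟨e, ⟨e, t⟩⟩ applied to e yields ⟨e, t⟩.
At [[thark vask] ombre]: neither ⟨e, t⟩ nor t can take the other as argument; the node is ill-typed.

no type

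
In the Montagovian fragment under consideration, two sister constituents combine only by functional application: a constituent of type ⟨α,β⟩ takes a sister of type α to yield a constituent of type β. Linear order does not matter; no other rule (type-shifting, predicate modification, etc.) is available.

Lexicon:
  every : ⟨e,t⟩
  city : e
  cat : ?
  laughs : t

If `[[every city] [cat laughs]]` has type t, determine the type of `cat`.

[[every city] [cat laughs]] is required to be t. [every city] : t cannot yield t as functor, so [cat laughs] : ⟨t,t⟩.
[cat laughs] is required to be ⟨t,t⟩. laughs : t cannot yield ⟨t,t⟩ as functor, so cat : ⟨t,⟨t,t⟩⟩.

⟨t,⟨t,t⟩⟩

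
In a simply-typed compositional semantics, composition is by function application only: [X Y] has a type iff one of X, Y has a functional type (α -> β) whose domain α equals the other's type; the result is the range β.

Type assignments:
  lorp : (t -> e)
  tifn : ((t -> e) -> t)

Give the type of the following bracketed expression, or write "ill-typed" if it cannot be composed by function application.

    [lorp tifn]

[lorp tifn]: tifn is ((t -> e) -> t), lorp is (t -> e); result t.

t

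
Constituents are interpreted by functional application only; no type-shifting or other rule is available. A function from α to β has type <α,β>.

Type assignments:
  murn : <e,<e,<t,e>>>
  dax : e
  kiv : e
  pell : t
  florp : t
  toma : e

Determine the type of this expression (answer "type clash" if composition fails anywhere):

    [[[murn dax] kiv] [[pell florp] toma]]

type clash

At [murn dax], murn : <e,<e,<t,e>>> takes dax : e, giving <e,<t,e>>.
At [[murn dax] kiv], [murn dax] : <e,<t,e>> takes kiv : e, giving <t,e>.
At [pell florp]: neither t nor t can take the other as argument; the node is ill-typed.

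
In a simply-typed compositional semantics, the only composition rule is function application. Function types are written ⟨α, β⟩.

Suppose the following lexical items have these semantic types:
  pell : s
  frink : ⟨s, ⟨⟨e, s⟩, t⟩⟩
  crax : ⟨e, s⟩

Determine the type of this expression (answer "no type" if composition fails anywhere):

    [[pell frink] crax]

At [pell frink], frink : ⟨s, ⟨⟨e, s⟩, t⟩⟩ takes pell : s, giving ⟨⟨e, s⟩, t⟩.
At [[pell frink] crax], [pell frink] : ⟨⟨e, s⟩, t⟩ takes crax : ⟨e, s⟩, giving t.

t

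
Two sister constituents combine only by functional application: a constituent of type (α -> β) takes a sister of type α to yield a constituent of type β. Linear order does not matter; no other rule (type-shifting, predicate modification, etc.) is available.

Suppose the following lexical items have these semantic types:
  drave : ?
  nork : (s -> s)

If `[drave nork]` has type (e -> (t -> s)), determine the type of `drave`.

((s -> s) -> (e -> (t -> s)))

[drave nork] is required to be (e -> (t -> s)). nork : (s -> s) cannot yield (e -> (t -> s)) as functor, so drave : ((s -> s) -> (e -> (t -> s))).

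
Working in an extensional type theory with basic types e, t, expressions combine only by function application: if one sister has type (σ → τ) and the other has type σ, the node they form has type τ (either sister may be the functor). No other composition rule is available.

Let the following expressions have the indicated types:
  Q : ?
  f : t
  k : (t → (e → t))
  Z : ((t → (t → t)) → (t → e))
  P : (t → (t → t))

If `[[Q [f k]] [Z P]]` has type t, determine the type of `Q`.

((e → t) → ((t → e) → t))

[[Q [f k]] [Z P]] must have type t. The sister [Z P] has type (t → e); that is not a function onto t, so [Q [f k]] must be the functor, of type ((t → e) → t).
[Q [f k]] must have type ((t → e) → t). The sister [f k] has type (e → t); that is not a function onto ((t → e) → t), so Q must be the functor, of type ((e → t) → ((t → e) → t)).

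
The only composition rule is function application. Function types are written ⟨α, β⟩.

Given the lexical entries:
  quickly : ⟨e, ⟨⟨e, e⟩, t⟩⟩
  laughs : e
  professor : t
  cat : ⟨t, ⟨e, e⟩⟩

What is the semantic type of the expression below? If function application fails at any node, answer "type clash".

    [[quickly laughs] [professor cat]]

t

[quickly laughs]: ⟨e, ⟨⟨e, e⟩, t⟩⟩ applied to e yields ⟨⟨e, e⟩, t⟩.
[professor cat]: ⟨t, ⟨e, e⟩⟩ applied to t yields ⟨e, e⟩.
[[quickly laughs] [professor cat]]: ⟨⟨e, e⟩, t⟩ applied to ⟨e, e⟩ yields t.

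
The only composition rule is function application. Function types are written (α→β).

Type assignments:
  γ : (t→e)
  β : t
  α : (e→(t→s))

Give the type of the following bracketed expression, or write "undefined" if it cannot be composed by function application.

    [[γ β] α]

[γ β]: functor γ : (t→e), argument β : t; result e.
[[γ β] α]: functor α : (e→(t→s)), argument [γ β] : e; result (t→s).

(t→s)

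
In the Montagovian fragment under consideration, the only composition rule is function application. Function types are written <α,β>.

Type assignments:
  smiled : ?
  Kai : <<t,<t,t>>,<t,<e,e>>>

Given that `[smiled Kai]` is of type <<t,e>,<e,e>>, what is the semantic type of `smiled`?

[smiled Kai] must have type <<t,e>,<e,e>>. The sister Kai has type <<t,<t,t>>,<t,<e,e>>>; that is not a function onto <<t,e>,<e,e>>, so smiled must be the functor, of type <<<t,<t,t>>,<t,<e,e>>>,<<t,e>,<e,e>>>.

<<<t,<t,t>>,<t,<e,e>>>,<<t,e>,<e,e>>>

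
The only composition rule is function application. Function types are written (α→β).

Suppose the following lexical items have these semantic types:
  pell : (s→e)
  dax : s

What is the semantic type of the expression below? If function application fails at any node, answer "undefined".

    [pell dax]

e

[pell dax]: functor pell : (s→e), argument dax : s; result e.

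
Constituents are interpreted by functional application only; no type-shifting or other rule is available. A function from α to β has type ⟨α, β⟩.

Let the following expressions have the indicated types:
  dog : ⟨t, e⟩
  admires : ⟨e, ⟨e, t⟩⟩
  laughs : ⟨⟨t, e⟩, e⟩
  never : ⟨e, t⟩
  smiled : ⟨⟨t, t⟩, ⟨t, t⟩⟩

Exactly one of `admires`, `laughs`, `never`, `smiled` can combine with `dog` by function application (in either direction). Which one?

admires : ⟨e, ⟨e, t⟩⟩ — dog needs t; admires needs e; neither fits.
laughs — combines: laughs : ⟨⟨t, e⟩, e⟩ takes dog : ⟨t, e⟩ as argument, giving e.
never : ⟨e, t⟩ — dog needs t; never needs e; neither fits.
smiled : ⟨⟨t, t⟩, ⟨t, t⟩⟩ — dog needs t; smiled needs ⟨t, t⟩; neither fits.

laughs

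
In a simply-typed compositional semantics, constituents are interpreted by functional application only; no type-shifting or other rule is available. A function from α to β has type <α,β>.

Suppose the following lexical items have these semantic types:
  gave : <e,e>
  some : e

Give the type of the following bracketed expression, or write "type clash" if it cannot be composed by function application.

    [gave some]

e

[gave some]: gave is <e,e>, some is e; result e.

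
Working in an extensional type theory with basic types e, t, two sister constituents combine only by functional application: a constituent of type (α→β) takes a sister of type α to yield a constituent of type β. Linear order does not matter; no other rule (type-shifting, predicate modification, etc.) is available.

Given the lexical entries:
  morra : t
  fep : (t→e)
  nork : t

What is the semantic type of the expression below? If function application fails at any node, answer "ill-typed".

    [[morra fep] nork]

At [morra fep], fep : (t→e) takes morra : t, giving e.
[[morra fep] nork]: e and t cannot combine by function application — type clash.

ill-typed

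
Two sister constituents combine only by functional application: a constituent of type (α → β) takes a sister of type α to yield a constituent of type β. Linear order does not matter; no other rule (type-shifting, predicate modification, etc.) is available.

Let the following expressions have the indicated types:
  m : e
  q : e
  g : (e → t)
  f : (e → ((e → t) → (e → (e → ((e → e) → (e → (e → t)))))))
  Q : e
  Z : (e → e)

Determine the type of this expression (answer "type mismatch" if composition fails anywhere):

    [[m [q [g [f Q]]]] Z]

(e → (e → t))

At [f Q], f : (e → ((e → t) → (e → (e → ((e → e) → (e → (e → t))))))) takes Q : e, giving ((e → t) → (e → (e → ((e → e) → (e → (e → t)))))).
At [g [f Q]], [f Q] : ((e → t) → (e → (e → ((e → e) → (e → (e → t)))))) takes g : (e → t), giving (e → (e → ((e → e) → (e → (e → t))))).
At [q [g [f Q]]], [g [f Q]] : (e → (e → ((e → e) → (e → (e → t))))) takes q : e, giving (e → ((e → e) → (e → (e → t)))).
At [m [q [g [f Q]]]], [q [g [f Q]]] : (e → ((e → e) → (e → (e → t)))) takes m : e, giving ((e → e) → (e → (e → t))).
At [[m [q [g [f Q]]]] Z], [m [q [g [f Q]]]] : ((e → e) → (e → (e → t))) takes Z : (e → e), giving (e → (e → t)).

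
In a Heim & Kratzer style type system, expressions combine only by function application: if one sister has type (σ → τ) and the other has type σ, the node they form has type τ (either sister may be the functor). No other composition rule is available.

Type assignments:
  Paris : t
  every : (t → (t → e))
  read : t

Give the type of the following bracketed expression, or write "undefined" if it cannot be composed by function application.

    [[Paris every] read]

e

At [Paris every], every : (t → (t → e)) takes Paris : t, giving (t → e).
At [[Paris every] read], [Paris every] : (t → e) takes read : t, giving e.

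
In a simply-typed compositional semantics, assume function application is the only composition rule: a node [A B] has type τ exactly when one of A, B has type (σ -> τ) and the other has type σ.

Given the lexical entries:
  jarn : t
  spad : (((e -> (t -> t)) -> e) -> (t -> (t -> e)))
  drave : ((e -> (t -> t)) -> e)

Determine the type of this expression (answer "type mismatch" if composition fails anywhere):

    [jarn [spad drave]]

At [spad drave], spad : (((e -> (t -> t)) -> e) -> (t -> (t -> e))) takes drave : ((e -> (t -> t)) -> e), giving (t -> (t -> e)).
At [jarn [spad drave]], [spad drave] : (t -> (t -> e)) takes jarn : t, giving (t -> e).

(t -> e)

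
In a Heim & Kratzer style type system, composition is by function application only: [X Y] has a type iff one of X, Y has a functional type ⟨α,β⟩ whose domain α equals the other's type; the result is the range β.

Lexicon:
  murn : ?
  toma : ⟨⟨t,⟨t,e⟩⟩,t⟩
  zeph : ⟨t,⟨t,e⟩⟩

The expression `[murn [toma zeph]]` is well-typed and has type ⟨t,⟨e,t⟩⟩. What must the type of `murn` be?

At [murn [toma zeph]] (required: ⟨t,⟨e,t⟩⟩): [toma zeph] is t, which is not a function with range ⟨t,⟨e,t⟩⟩; hence murn is the functor — type ⟨t,⟨t,⟨e,t⟩⟩⟩.

⟨t,⟨t,⟨e,t⟩⟩⟩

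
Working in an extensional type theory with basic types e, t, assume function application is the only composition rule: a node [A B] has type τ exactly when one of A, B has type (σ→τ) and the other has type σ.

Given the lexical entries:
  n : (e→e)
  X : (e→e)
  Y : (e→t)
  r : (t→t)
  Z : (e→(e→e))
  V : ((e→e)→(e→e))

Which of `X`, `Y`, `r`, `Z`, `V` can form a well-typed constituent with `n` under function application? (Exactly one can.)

X : (e→e) — does not combine with n.
Y : (e→t) — does not combine with n.
r : (t→t) — does not combine with n.
Z : (e→(e→e)) — does not combine with n.
V — combines: V : ((e→e)→(e→e)) takes n : (e→e) as argument, giving (e→e).

V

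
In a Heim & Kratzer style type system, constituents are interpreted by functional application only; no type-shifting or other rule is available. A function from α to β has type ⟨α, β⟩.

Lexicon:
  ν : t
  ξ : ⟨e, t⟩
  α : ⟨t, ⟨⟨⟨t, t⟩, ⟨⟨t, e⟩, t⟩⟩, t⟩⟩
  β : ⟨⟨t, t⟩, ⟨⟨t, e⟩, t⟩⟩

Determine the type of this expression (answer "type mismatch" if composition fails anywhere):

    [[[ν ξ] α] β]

type mismatch

[ν ξ]: t with ⟨e, t⟩ — neither is a function whose domain matches the other; composition fails here.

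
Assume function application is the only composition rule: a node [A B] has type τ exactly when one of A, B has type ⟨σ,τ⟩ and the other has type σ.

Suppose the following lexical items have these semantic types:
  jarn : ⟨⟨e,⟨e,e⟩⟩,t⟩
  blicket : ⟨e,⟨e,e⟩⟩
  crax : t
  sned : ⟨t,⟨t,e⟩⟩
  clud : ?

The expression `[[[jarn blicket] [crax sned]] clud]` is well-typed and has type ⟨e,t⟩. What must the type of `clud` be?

[[[jarn blicket] [crax sned]] clud] must have type ⟨e,t⟩. The sister [[jarn blicket] [crax sned]] has type e; that is not a function onto ⟨e,t⟩, so clud must be the functor, of type ⟨e,⟨e,t⟩⟩.

⟨e,⟨e,t⟩⟩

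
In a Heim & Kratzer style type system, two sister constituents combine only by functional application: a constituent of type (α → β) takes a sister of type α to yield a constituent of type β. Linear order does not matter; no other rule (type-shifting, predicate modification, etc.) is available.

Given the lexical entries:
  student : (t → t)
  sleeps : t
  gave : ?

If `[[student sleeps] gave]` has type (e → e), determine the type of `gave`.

(t → (e → e))

[[student sleeps] gave] must have type (e → e). The sister [student sleeps] has type t; that is not a function onto (e → e), so gave must be the functor, of type (t → (e → e)).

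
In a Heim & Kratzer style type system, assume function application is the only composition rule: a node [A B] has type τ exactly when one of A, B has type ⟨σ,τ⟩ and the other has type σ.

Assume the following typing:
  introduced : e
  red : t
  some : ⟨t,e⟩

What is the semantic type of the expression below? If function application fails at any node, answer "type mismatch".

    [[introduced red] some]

At [introduced red]: neither e nor t can take the other as argument; the node is ill-typed.

type mismatch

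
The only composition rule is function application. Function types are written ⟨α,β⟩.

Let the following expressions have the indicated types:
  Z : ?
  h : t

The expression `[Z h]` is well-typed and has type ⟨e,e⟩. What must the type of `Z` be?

⟨t,⟨e,e⟩⟩

[Z h] is required to be ⟨e,e⟩. h : t cannot yield ⟨e,e⟩ as functor, so Z : ⟨t,⟨e,e⟩⟩.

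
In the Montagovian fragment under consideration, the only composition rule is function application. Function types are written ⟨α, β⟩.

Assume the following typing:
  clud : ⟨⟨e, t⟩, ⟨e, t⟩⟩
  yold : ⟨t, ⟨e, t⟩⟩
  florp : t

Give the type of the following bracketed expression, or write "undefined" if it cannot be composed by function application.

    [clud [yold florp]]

[yold florp]: ⟨t, ⟨e, t⟩⟩ applied to t yields ⟨e, t⟩.
[clud [yold florp]]: ⟨⟨e, t⟩, ⟨e, t⟩⟩ applied to ⟨e, t⟩ yields ⟨e, t⟩.

⟨e, t⟩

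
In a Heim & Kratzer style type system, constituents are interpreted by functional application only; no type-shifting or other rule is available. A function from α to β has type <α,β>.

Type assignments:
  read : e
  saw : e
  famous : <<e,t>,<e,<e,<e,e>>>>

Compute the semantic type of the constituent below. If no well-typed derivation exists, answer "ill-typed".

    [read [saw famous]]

ill-typed

[saw famous]: e with <<e,t>,<e,<e,<e,e>>>> — neither is a function whose domain matches the other; composition fails here.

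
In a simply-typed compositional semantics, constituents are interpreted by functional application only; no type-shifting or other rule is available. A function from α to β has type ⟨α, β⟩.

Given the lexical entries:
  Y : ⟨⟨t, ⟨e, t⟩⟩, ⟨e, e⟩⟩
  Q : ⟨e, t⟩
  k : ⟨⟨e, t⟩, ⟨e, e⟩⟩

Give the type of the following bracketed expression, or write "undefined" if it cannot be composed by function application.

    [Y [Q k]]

undefined

[Q k]: k is ⟨⟨e, t⟩, ⟨e, e⟩⟩, Q is ⟨e, t⟩; result ⟨e, e⟩.
At [Y [Q k]]: neither ⟨⟨t, ⟨e, t⟩⟩, ⟨e, e⟩⟩ nor ⟨e, e⟩ can take the other as argument; the node is ill-typed.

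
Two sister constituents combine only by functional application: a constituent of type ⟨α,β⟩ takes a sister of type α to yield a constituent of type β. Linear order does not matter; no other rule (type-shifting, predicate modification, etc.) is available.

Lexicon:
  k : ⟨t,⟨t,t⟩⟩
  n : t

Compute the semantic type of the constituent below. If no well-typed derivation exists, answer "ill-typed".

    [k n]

⟨t,t⟩

[k n]: functor k : ⟨t,⟨t,t⟩⟩, argument n : t; result ⟨t,t⟩.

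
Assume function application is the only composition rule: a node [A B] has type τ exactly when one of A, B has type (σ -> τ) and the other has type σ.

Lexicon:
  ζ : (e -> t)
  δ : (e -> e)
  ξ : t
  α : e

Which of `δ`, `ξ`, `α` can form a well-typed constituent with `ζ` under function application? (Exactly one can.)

δ : (e -> e) — ζ needs e; δ needs e; neither fits.
ξ : t — ζ needs e; ξ needs nothing (atomic); neither fits.
α — combines: ζ : (e -> t) takes α : e as argument, giving t.

α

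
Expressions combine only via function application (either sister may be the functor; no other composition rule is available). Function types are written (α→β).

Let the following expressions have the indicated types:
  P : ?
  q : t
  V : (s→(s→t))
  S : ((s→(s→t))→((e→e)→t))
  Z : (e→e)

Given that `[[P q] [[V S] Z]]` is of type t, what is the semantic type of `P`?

(t→(t→t))

For [[P q] [[V S] Z]] to have type t with [[V S] Z] of type t, [P q] must be the function: [P q] : (t→t).
For [P q] to have type (t→t) with q of type t, P must be the function: P : (t→(t→t)).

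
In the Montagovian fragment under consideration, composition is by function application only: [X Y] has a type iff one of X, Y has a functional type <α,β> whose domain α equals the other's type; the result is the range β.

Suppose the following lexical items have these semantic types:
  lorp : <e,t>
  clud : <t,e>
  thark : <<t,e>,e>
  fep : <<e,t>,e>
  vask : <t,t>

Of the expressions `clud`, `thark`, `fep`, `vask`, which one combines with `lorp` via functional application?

fep

clud : <t,e> — no; lorp wants e, and clud wants t.
thark : <<t,e>,e> — no; lorp wants e, and thark wants <t,e>.
fep — combines: fep : <<e,t>,e> takes lorp : <e,t> as argument, giving e.
vask : <t,t> — no; lorp wants e, and vask wants t.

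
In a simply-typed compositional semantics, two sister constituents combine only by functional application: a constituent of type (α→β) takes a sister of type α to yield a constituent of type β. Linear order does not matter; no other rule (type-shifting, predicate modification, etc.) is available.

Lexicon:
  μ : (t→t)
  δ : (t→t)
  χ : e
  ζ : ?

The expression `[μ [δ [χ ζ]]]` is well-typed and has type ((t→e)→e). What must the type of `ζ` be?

(e→((t→t)→((t→t)→((t→e)→e))))

[μ [δ [χ ζ]]] is required to be ((t→e)→e). μ : (t→t) cannot yield ((t→e)→e) as functor, so [δ [χ ζ]] : ((t→t)→((t→e)→e)).
[δ [χ ζ]] is required to be ((t→t)→((t→e)→e)). δ : (t→t) cannot yield ((t→t)→((t→e)→e)) as functor, so [χ ζ] : ((t→t)→((t→t)→((t→e)→e))).
[χ ζ] is required to be ((t→t)→((t→t)→((t→e)→e))). χ : e cannot yield ((t→t)→((t→t)→((t→e)→e))) as functor, so ζ : (e→((t→t)→((t→t)→((t→e)→e)))).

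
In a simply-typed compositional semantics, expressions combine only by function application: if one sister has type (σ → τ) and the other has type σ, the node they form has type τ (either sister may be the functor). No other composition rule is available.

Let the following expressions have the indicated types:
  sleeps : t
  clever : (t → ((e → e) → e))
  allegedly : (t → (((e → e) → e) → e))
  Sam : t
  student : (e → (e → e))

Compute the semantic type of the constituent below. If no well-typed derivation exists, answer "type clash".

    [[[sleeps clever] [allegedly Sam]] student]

(e → e)

At [sleeps clever], clever : (t → ((e → e) → e)) takes sleeps : t, giving ((e → e) → e).
At [allegedly Sam], allegedly : (t → (((e → e) → e) → e)) takes Sam : t, giving (((e → e) → e) → e).
At [[sleeps clever] [allegedly Sam]], [allegedly Sam] : (((e → e) → e) → e) takes [sleeps clever] : ((e → e) → e), giving e.
At [[[sleeps clever] [allegedly Sam]] student], student : (e → (e → e)) takes [[sleeps clever] [allegedly Sam]] : e, giving (e → e).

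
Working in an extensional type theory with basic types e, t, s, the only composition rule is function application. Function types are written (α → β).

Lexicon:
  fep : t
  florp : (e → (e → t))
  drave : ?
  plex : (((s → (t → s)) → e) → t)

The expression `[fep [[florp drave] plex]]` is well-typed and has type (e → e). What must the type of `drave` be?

((e → (e → t)) → ((((s → (t → s)) → e) → t) → (t → (e → e))))

[fep [[florp drave] plex]] must have type (e → e). The sister fep has type t; that is not a function onto (e → e), so [[florp drave] plex] must be the functor, of type (t → (e → e)).
[[florp drave] plex] must have type (t → (e → e)). The sister plex has type (((s → (t → s)) → e) → t); that is not a function onto (t → (e → e)), so [florp drave] must be the functor, of type ((((s → (t → s)) → e) → t) → (t → (e → e))).
[florp drave] must have type ((((s → (t → s)) → e) → t) → (t → (e → e))). The sister florp has type (e → (e → t)); that is not a function onto ((((s → (t → s)) → e) → t) → (t → (e → e))), so drave must be the functor, of type ((e → (e → t)) → ((((s → (t → s)) → e) → t) → (t → (e → e)))).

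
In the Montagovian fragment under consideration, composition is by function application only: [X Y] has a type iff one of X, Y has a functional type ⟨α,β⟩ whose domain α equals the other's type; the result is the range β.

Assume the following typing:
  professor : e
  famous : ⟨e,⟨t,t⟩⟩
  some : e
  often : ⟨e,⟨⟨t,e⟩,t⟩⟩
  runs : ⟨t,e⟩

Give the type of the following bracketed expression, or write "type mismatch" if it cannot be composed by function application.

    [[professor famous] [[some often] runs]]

[professor famous] — famous of type ⟨e,⟨t,t⟩⟩ combines with professor of type e: type ⟨t,t⟩.
[some often] — often of type ⟨e,⟨⟨t,e⟩,t⟩⟩ combines with some of type e: type ⟨⟨t,e⟩,t⟩.
[[some often] runs] — [some often] of type ⟨⟨t,e⟩,t⟩ combines with runs of type ⟨t,e⟩: type t.
[[professor famous] [[some often] runs]] — [professor famous] of type ⟨t,t⟩ combines with [[some often] runs] of type t: type t.

t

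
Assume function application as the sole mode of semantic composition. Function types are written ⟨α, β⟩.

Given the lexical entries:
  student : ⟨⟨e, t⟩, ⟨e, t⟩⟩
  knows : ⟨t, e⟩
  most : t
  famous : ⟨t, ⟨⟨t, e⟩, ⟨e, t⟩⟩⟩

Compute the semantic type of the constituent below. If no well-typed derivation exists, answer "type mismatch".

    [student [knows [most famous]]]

[most famous] — famous of type ⟨t, ⟨⟨t, e⟩, ⟨e, t⟩⟩⟩ combines with most of type t: type ⟨⟨t, e⟩, ⟨e, t⟩⟩.
[knows [most famous]] — [most famous] of type ⟨⟨t, e⟩, ⟨e, t⟩⟩ combines with knows of type ⟨t, e⟩: type ⟨e, t⟩.
[student [knows [most famous]]] — student of type ⟨⟨e, t⟩, ⟨e, t⟩⟩ combines with [knows [most famous]] of type ⟨e, t⟩: type ⟨e, t⟩.

⟨e, t⟩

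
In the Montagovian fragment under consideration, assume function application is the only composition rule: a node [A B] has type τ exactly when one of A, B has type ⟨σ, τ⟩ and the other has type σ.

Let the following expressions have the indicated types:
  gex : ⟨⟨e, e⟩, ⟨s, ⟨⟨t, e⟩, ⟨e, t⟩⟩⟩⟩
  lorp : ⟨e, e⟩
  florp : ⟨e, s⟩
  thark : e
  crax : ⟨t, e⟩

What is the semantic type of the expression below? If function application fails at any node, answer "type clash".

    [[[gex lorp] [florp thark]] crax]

⟨e, t⟩

At [gex lorp], gex : ⟨⟨e, e⟩, ⟨s, ⟨⟨t, e⟩, ⟨e, t⟩⟩⟩⟩ takes lorp : ⟨e, e⟩, giving ⟨s, ⟨⟨t, e⟩, ⟨e, t⟩⟩⟩.
At [florp thark], florp : ⟨e, s⟩ takes thark : e, giving s.
At [[gex lorp] [florp thark]], [gex lorp] : ⟨s, ⟨⟨t, e⟩, ⟨e, t⟩⟩⟩ takes [florp thark] : s, giving ⟨⟨t, e⟩, ⟨e, t⟩⟩.
At [[[gex lorp] [florp thark]] crax], [[gex lorp] [florp thark]] : ⟨⟨t, e⟩, ⟨e, t⟩⟩ takes crax : ⟨t, e⟩, giving ⟨e, t⟩.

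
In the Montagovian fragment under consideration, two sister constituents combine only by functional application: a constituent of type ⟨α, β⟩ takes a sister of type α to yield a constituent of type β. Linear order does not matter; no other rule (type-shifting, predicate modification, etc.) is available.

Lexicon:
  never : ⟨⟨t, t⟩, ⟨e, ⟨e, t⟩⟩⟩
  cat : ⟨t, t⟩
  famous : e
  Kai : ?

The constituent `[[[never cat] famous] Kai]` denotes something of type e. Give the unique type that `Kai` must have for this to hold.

At [[[never cat] famous] Kai] (required: e): [[never cat] famous] is ⟨e, t⟩, which is not a function with range e; hence Kai is the functor — type ⟨⟨e, t⟩, e⟩.

⟨⟨e, t⟩, e⟩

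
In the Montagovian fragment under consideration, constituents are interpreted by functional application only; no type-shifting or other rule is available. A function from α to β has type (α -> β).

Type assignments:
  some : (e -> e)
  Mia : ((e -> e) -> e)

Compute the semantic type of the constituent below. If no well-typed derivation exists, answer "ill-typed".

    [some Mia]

[some Mia]: ((e -> e) -> e) applied to (e -> e) yields e.

e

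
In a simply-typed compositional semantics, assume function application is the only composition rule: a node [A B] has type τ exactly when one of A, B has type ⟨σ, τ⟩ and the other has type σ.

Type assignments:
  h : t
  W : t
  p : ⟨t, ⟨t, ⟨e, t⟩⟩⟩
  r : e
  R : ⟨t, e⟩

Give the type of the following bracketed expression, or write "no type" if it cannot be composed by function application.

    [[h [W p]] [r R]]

[W p]: ⟨t, ⟨t, ⟨e, t⟩⟩⟩ applied to t yields ⟨t, ⟨e, t⟩⟩.
[h [W p]]: ⟨t, ⟨e, t⟩⟩ applied to t yields ⟨e, t⟩.
[r R]: e and ⟨t, e⟩ cannot combine by function application — type clash.

no type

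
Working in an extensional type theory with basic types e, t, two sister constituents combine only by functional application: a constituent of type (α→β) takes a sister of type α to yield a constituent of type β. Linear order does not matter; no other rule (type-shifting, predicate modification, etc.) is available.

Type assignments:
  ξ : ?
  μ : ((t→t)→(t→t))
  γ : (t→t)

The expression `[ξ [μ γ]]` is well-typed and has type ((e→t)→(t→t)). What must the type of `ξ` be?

For [ξ [μ γ]] to have type ((e→t)→(t→t)) with [μ γ] of type (t→t), ξ must be the function: ξ : ((t→t)→((e→t)→(t→t))).

((t→t)→((e→t)→(t→t)))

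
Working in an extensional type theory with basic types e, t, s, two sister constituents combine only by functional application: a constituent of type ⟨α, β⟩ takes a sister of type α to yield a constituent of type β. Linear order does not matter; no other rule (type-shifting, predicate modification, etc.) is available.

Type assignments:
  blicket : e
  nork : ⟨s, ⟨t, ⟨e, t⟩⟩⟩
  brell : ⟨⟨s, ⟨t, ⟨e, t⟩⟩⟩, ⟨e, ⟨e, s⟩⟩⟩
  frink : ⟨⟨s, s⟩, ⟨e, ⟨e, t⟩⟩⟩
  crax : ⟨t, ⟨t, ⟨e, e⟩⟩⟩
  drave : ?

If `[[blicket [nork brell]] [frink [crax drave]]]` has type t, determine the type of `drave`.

For [[blicket [nork brell]] [frink [crax drave]]] to have type t with [blicket [nork brell]] of type ⟨e, s⟩, [frink [crax drave]] must be the function: [frink [crax drave]] : ⟨⟨e, s⟩, t⟩.
For [frink [crax drave]] to have type ⟨⟨e, s⟩, t⟩ with frink of type ⟨⟨s, s⟩, ⟨e, ⟨e, t⟩⟩⟩, [crax drave] must be the function: [crax drave] : ⟨⟨⟨s, s⟩, ⟨e, ⟨e, t⟩⟩⟩, ⟨⟨e, s⟩, t⟩⟩.
For [crax drave] to have type ⟨⟨⟨s, s⟩, ⟨e, ⟨e, t⟩⟩⟩, ⟨⟨e, s⟩, t⟩⟩ with crax of type ⟨t, ⟨t, ⟨e, e⟩⟩⟩, drave must be the function: drave : ⟨⟨t, ⟨t, ⟨e, e⟩⟩⟩, ⟨⟨⟨s, s⟩, ⟨e, ⟨e, t⟩⟩⟩, ⟨⟨e, s⟩, t⟩⟩⟩.

⟨⟨t, ⟨t, ⟨e, e⟩⟩⟩, ⟨⟨⟨s, s⟩, ⟨e, ⟨e, t⟩⟩⟩, ⟨⟨e, s⟩, t⟩⟩⟩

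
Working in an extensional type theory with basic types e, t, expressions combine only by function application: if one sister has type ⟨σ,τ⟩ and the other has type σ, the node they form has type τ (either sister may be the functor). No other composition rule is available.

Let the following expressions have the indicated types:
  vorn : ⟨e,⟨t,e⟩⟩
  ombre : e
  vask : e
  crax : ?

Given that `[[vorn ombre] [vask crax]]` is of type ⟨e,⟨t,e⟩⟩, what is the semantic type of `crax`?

[[vorn ombre] [vask crax]] must have type ⟨e,⟨t,e⟩⟩. The sister [vorn ombre] has type ⟨t,e⟩; that is not a function onto ⟨e,⟨t,e⟩⟩, so [vask crax] must be the functor, of type ⟨⟨t,e⟩,⟨e,⟨t,e⟩⟩⟩.
[vask crax] must have type ⟨⟨t,e⟩,⟨e,⟨t,e⟩⟩⟩. The sister vask has type e; that is not a function onto ⟨⟨t,e⟩,⟨e,⟨t,e⟩⟩⟩, so crax must be the functor, of type ⟨e,⟨⟨t,e⟩,⟨e,⟨t,e⟩⟩⟩⟩.

⟨e,⟨⟨t,e⟩,⟨e,⟨t,e⟩⟩⟩⟩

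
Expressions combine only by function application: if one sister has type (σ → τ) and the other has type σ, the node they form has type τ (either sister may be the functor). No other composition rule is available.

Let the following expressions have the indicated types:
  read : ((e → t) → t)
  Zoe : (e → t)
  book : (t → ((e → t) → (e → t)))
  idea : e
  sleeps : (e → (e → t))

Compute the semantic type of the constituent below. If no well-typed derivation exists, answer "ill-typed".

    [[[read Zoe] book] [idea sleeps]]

[read Zoe] — read of type ((e → t) → t) combines with Zoe of type (e → t): type t.
[[read Zoe] book] — book of type (t → ((e → t) → (e → t))) combines with [read Zoe] of type t: type ((e → t) → (e → t)).
[idea sleeps] — sleeps of type (e → (e → t)) combines with idea of type e: type (e → t).
[[[read Zoe] book] [idea sleeps]] — [[read Zoe] book] of type ((e → t) → (e → t)) combines with [idea sleeps] of type (e → t): type (e → t).

(e → t)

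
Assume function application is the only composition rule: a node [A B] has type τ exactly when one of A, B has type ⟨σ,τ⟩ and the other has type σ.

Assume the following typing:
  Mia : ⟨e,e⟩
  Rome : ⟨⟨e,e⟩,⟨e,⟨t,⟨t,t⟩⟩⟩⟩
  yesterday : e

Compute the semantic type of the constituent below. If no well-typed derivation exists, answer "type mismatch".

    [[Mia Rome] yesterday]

⟨t,⟨t,t⟩⟩

At [Mia Rome], Rome : ⟨⟨e,e⟩,⟨e,⟨t,⟨t,t⟩⟩⟩⟩ takes Mia : ⟨e,e⟩, giving ⟨e,⟨t,⟨t,t⟩⟩⟩.
At [[Mia Rome] yesterday], [Mia Rome] : ⟨e,⟨t,⟨t,t⟩⟩⟩ takes yesterday : e, giving ⟨t,⟨t,t⟩⟩.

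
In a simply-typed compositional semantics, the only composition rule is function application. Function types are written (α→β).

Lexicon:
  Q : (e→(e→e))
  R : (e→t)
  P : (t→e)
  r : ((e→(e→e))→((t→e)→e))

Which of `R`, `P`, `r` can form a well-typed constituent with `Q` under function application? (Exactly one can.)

R : (e→t) — does not combine with Q.
P : (t→e) — does not combine with Q.
r — combines: r : ((e→(e→e))→((t→e)→e)) takes Q : (e→(e→e)) as argument, giving ((t→e)→e).

r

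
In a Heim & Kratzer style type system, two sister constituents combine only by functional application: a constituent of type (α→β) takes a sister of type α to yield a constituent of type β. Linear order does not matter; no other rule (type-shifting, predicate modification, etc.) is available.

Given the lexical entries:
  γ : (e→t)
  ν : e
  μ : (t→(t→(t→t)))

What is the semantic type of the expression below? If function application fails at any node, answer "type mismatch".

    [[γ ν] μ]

(t→(t→t))

[γ ν] — γ of type (e→t) combines with ν of type e: type t.
[[γ ν] μ] — μ of type (t→(t→(t→t))) combines with [γ ν] of type t: type (t→(t→t)).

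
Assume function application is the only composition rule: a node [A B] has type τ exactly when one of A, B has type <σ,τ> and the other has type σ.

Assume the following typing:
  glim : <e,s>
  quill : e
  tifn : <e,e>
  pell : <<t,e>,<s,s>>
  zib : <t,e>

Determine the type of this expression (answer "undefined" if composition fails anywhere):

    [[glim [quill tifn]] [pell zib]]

[quill tifn]: functor tifn : <e,e>, argument quill : e; result e.
[glim [quill tifn]]: functor glim : <e,s>, argument [quill tifn] : e; result s.
[pell zib]: functor pell : <<t,e>,<s,s>>, argument zib : <t,e>; result <s,s>.
[[glim [quill tifn]] [pell zib]]: functor [pell zib] : <s,s>, argument [glim [quill tifn]] : s; result s.

s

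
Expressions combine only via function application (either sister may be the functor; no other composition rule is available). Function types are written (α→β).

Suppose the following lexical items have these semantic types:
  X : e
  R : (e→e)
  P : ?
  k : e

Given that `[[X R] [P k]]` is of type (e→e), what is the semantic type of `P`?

[[X R] [P k]] is required to be (e→e). [X R] : e cannot yield (e→e) as functor, so [P k] : (e→(e→e)).
[P k] is required to be (e→(e→e)). k : e cannot yield (e→(e→e)) as functor, so P : (e→(e→(e→e))).

(e→(e→(e→e)))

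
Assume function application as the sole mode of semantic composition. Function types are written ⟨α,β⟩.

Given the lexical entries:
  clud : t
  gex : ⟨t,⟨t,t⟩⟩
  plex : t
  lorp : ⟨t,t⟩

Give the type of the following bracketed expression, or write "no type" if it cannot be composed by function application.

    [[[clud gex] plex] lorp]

t

[clud gex]: ⟨t,⟨t,t⟩⟩ applied to t yields ⟨t,t⟩.
[[clud gex] plex]: ⟨t,t⟩ applied to t yields t.
[[[clud gex] plex] lorp]: ⟨t,t⟩ applied to t yields t.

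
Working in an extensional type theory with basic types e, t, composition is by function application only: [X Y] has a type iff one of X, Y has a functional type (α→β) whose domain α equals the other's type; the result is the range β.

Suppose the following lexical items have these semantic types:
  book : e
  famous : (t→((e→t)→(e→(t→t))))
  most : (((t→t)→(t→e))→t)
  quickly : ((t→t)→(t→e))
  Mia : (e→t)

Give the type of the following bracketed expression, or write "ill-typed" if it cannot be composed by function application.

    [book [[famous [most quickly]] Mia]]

[most quickly]: functor most : (((t→t)→(t→e))→t), argument quickly : ((t→t)→(t→e)); result t.
[famous [most quickly]]: functor famous : (t→((e→t)→(e→(t→t)))), argument [most quickly] : t; result ((e→t)→(e→(t→t))).
[[famous [most quickly]] Mia]: functor [famous [most quickly]] : ((e→t)→(e→(t→t))), argument Mia : (e→t); result (e→(t→t)).
[book [[famous [most quickly]] Mia]]: functor [[famous [most quickly]] Mia] : (e→(t→t)), argument book : e; result (t→t).

(t→t)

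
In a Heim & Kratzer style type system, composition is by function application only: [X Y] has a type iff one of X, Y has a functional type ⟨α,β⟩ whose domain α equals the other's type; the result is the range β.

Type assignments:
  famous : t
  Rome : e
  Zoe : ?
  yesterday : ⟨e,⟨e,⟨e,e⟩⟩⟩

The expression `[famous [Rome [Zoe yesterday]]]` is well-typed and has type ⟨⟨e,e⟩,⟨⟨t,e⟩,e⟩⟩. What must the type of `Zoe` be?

⟨⟨e,⟨e,⟨e,e⟩⟩⟩,⟨e,⟨t,⟨⟨e,e⟩,⟨⟨t,e⟩,e⟩⟩⟩⟩⟩

[famous [Rome [Zoe yesterday]]] must have type ⟨⟨e,e⟩,⟨⟨t,e⟩,e⟩⟩. The sister famous has type t; that is not a function onto ⟨⟨e,e⟩,⟨⟨t,e⟩,e⟩⟩, so [Rome [Zoe yesterday]] must be the functor, of type ⟨t,⟨⟨e,e⟩,⟨⟨t,e⟩,e⟩⟩⟩.
[Rome [Zoe yesterday]] must have type ⟨t,⟨⟨e,e⟩,⟨⟨t,e⟩,e⟩⟩⟩. The sister Rome has type e; that is not a function onto ⟨t,⟨⟨e,e⟩,⟨⟨t,e⟩,e⟩⟩⟩, so [Zoe yesterday] must be the functor, of type ⟨e,⟨t,⟨⟨e,e⟩,⟨⟨t,e⟩,e⟩⟩⟩⟩.
[Zoe yesterday] must have type ⟨e,⟨t,⟨⟨e,e⟩,⟨⟨t,e⟩,e⟩⟩⟩⟩. The sister yesterday has type ⟨e,⟨e,⟨e,e⟩⟩⟩; that is not a function onto ⟨e,⟨t,⟨⟨e,e⟩,⟨⟨t,e⟩,e⟩⟩⟩⟩, so Zoe must be the functor, of type ⟨⟨e,⟨e,⟨e,e⟩⟩⟩,⟨e,⟨t,⟨⟨e,e⟩,⟨⟨t,e⟩,e⟩⟩⟩⟩⟩.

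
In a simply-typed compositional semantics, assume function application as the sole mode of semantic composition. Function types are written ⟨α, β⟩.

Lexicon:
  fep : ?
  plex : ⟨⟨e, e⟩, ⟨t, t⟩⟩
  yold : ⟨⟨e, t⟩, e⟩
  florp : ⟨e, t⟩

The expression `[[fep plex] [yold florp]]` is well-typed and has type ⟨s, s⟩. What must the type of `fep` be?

⟨⟨⟨e, e⟩, ⟨t, t⟩⟩, ⟨e, ⟨s, s⟩⟩⟩

[[fep plex] [yold florp]] is required to be ⟨s, s⟩. [yold florp] : e cannot yield ⟨s, s⟩ as functor, so [fep plex] : ⟨e, ⟨s, s⟩⟩.
[fep plex] is required to be ⟨e, ⟨s, s⟩⟩. plex : ⟨⟨e, e⟩, ⟨t, t⟩⟩ cannot yield ⟨e, ⟨s, s⟩⟩ as functor, so fep : ⟨⟨⟨e, e⟩, ⟨t, t⟩⟩, ⟨e, ⟨s, s⟩⟩⟩.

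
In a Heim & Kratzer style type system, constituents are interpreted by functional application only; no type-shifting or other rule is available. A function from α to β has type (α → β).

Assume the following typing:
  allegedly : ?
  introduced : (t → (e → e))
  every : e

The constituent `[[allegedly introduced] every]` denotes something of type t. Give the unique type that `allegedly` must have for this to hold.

((t → (e → e)) → (e → t))

[[allegedly introduced] every] is required to be t. every : e cannot yield t as functor, so [allegedly introduced] : (e → t).
[allegedly introduced] is required to be (e → t). introduced : (t → (e → e)) cannot yield (e → t) as functor, so allegedly : ((t → (e → e)) → (e → t)).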